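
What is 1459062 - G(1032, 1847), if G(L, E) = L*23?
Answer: 1435326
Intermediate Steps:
G(L, E) = 23*L
1459062 - G(1032, 1847) = 1459062 - 23*1032 = 1459062 - 1*23736 = 1459062 - 23736 = 1435326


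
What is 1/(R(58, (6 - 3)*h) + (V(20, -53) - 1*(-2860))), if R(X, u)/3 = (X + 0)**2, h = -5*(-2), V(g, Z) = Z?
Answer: 1/12899 ≈ 7.7525e-5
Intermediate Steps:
h = 10
R(X, u) = 3*X**2 (R(X, u) = 3*(X + 0)**2 = 3*X**2)
1/(R(58, (6 - 3)*h) + (V(20, -53) - 1*(-2860))) = 1/(3*58**2 + (-53 - 1*(-2860))) = 1/(3*3364 + (-53 + 2860)) = 1/(10092 + 2807) = 1/12899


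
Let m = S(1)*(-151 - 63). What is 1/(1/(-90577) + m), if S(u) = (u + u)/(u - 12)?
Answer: 996347/38766945 ≈ 0.025701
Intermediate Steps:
S(u) = 2*u/(-12 + u) (S(u) = (2*u)/(-12 + u) = 2*u/(-12 + u))
m = 428/11 (m = (2*1/(-12 + 1))*(-151 - 63) = (2*1/(-11))*(-214) = (2*1*(-1/11))*(-214) = -2/11*(-214) = 428/11 ≈ 38.909)
1/(1/(-90577) + m) = 1/(1/(-90577) + 428/11) = 1/(-1/90577 + 428/11) = 1/(38766945/996347) = 996347/38766945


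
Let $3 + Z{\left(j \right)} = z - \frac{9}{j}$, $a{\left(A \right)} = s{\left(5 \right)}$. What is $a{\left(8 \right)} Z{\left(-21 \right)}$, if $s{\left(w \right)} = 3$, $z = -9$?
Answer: $- \frac{243}{7} \approx -34.714$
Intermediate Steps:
$a{\left(A \right)} = 3$
$Z{\left(j \right)} = -12 - \frac{9}{j}$ ($Z{\left(j \right)} = -3 - \left(9 + \frac{9}{j}\right) = -12 - \frac{9}{j}$)
$a{\left(8 \right)} Z{\left(-21 \right)} = 3 \left(-12 - \frac{9}{-21}\right) = 3 \left(-12 - - \frac{3}{7}\right) = 3 \left(-12 + \frac{3}{7}\right) = 3 \left(- \frac{81}{7}\right) = - \frac{243}{7}$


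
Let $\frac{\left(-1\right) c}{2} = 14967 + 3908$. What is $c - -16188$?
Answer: $-21562$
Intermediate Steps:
$c = -37750$ ($c = - 2 \left(14967 + 3908\right) = \left(-2\right) 18875 = -37750$)
$c - -16188 = -37750 - -16188 = -37750 + 16188 = -21562$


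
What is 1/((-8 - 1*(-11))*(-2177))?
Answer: -1/6531 ≈ -0.00015312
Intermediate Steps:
1/((-8 - 1*(-11))*(-2177)) = 1/((-8 + 11)*(-2177)) = 1/(3*(-2177)) = 1/(-6531) = -1/6531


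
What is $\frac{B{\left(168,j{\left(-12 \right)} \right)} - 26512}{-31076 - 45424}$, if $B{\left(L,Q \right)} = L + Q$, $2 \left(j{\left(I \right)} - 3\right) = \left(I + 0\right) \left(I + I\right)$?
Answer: $\frac{1541}{4500} \approx 0.34244$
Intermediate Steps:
$j{\left(I \right)} = 3 + I^{2}$ ($j{\left(I \right)} = 3 + \frac{\left(I + 0\right) \left(I + I\right)}{2} = 3 + \frac{I 2 I}{2} = 3 + \frac{2 I^{2}}{2} = 3 + I^{2}$)
$\frac{B{\left(168,j{\left(-12 \right)} \right)} - 26512}{-31076 - 45424} = \frac{\left(168 + \left(3 + \left(-12\right)^{2}\right)\right) - 26512}{-31076 - 45424} = \frac{\left(168 + \left(3 + 144\right)\right) - 26512}{-76500} = \left(\left(168 + 147\right) - 26512\right) \left(- \frac{1}{76500}\right) = \left(315 - 26512\right) \left(- \frac{1}{76500}\right) = \left(-26197\right) \left(- \frac{1}{76500}\right) = \frac{1541}{4500}$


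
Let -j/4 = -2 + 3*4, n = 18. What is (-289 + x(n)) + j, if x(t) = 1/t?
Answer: -5921/18 ≈ -328.94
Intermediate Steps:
j = -40 (j = -4*(-2 + 3*4) = -4*(-2 + 12) = -4*10 = -40)
(-289 + x(n)) + j = (-289 + 1/18) - 40 = -5201/18 - 40 = -5921/18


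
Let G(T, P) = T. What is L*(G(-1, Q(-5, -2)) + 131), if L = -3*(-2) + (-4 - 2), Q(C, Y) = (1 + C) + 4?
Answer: 0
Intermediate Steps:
Q(C, Y) = 5 + C
L = 0 (L = 6 - 6 = 0)
L*(G(-1, Q(-5, -2)) + 131) = 0*(-1 + 131) = 0*130 = 0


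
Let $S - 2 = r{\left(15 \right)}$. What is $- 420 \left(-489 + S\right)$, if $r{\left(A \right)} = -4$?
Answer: $206220$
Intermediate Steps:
$S = -2$ ($S = 2 - 4 = -2$)
$- 420 \left(-489 + S\right) = - 420 \left(-489 - 2\right) = \left(-420\right) \left(-491\right) = 206220$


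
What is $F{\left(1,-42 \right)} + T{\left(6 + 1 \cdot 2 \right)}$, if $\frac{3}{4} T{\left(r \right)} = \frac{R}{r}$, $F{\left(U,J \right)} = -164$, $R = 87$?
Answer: $- \frac{299}{2} \approx -149.5$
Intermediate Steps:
$T{\left(r \right)} = \frac{116}{r}$ ($T{\left(r \right)} = \frac{4 \frac{87}{r}}{3} = \frac{116}{r}$)
$F{\left(1,-42 \right)} + T{\left(6 + 1 \cdot 2 \right)} = -164 + \frac{116}{6 + 1 \cdot 2} = -164 + \frac{116}{6 + 2} = -164 + \frac{116}{8} = -164 + 116 \cdot \frac{1}{8} = -164 + \frac{29}{2} = - \frac{299}{2}$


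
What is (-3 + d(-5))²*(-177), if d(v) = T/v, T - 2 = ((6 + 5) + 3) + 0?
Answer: -170097/25 ≈ -6803.9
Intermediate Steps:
T = 16 (T = 2 + (((6 + 5) + 3) + 0) = 2 + ((11 + 3) + 0) = 2 + (14 + 0) = 2 + 14 = 16)
d(v) = 16/v
(-3 + d(-5))²*(-177) = (-3 + 16/(-5))²*(-177) = (-3 + 16*(-⅕))²*(-177) = (-3 - 16/5)²*(-177) = (-31/5)²*(-177) = (961/25)*(-177) = -170097/25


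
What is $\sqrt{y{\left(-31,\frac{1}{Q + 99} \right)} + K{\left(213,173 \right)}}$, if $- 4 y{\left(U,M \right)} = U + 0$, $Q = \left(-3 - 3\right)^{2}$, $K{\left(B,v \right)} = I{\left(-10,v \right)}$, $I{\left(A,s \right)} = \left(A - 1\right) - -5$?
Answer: $\frac{\sqrt{7}}{2} \approx 1.3229$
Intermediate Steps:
$I{\left(A,s \right)} = 4 + A$ ($I{\left(A,s \right)} = \left(A - 1\right) + 5 = \left(-1 + A\right) + 5 = 4 + A$)
$K{\left(B,v \right)} = -6$ ($K{\left(B,v \right)} = 4 - 10 = -6$)
$Q = 36$ ($Q = \left(-6\right)^{2} = 36$)
$y{\left(U,M \right)} = - \frac{U}{4}$ ($y{\left(U,M \right)} = - \frac{U + 0}{4} = - \frac{U}{4}$)
$\sqrt{y{\left(-31,\frac{1}{Q + 99} \right)} + K{\left(213,173 \right)}} = \sqrt{\left(- \frac{1}{4}\right) \left(-31\right) - 6} = \sqrt{\frac{31}{4} - 6} = \sqrt{\frac{7}{4}} = \frac{\sqrt{7}}{2}$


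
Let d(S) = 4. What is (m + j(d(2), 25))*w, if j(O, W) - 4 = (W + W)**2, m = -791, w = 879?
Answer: 1505727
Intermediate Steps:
j(O, W) = 4 + 4*W**2 (j(O, W) = 4 + (W + W)**2 = 4 + (2*W)**2 = 4 + 4*W**2)
(m + j(d(2), 25))*w = (-791 + (4 + 4*25**2))*879 = (-791 + (4 + 4*625))*879 = (-791 + (4 + 2500))*879 = (-791 + 2504)*879 = 1713*879 = 1505727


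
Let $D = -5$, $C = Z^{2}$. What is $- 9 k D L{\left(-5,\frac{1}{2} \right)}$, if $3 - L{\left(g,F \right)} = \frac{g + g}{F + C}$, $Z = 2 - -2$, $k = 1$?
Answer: $\frac{1785}{11} \approx 162.27$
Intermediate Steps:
$Z = 4$ ($Z = 2 + 2 = 4$)
$C = 16$ ($C = 4^{2} = 16$)
$L{\left(g,F \right)} = 3 - \frac{2 g}{16 + F}$ ($L{\left(g,F \right)} = 3 - \frac{g + g}{F + 16} = 3 - \frac{2 g}{16 + F}$)
$- 9 k D L{\left(-5,\frac{1}{2} \right)} = - 9 \cdot 1 \left(-5\right) \frac{48 - -10 + \frac{3}{2}}{16 + \frac{1}{2}} = \left(-9\right) \left(-5\right) \frac{48 + 10 + 3 \cdot \frac{1}{2}}{16 + \frac{1}{2}} = 45 \frac{48 + 10 + \frac{3}{2}}{\frac{33}{2}} = 45 \cdot \frac{2}{33} \cdot \frac{119}{2} = 45 \cdot \frac{119}{33} = \frac{1785}{11}$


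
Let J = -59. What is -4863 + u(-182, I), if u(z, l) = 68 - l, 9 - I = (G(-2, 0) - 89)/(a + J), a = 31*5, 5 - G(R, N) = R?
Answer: -230633/48 ≈ -4804.9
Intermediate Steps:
G(R, N) = 5 - R
a = 155
I = 473/48 (I = 9 - ((5 - 1*(-2)) - 89)/(155 - 59) = 9 - ((5 + 2) - 89)/96 = 9 - (7 - 89)/96 = 9 - (-82)/96 = 9 - 1*(-41/48) = 9 + 41/48 = 473/48 ≈ 9.8542)
-4863 + u(-182, I) = -4863 + (68 - 1*473/48) = -4863 + (68 - 473/48) = -4863 + 2791/48 = -230633/48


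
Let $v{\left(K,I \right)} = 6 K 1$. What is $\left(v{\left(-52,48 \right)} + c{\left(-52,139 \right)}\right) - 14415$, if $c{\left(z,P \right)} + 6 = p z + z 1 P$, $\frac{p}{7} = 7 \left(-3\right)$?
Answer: $-14317$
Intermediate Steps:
$v{\left(K,I \right)} = 6 K$
$p = -147$ ($p = 7 \cdot 7 \left(-3\right) = 7 \left(-21\right) = -147$)
$c{\left(z,P \right)} = -6 - 147 z + P z$ ($c{\left(z,P \right)} = -6 + \left(- 147 z + z 1 P\right) = -6 + \left(- 147 z + z P\right) = -6 + \left(- 147 z + P z\right) = -6 - 147 z + P z$)
$\left(v{\left(-52,48 \right)} + c{\left(-52,139 \right)}\right) - 14415 = \left(6 \left(-52\right) - -410\right) - 14415 = \left(-312 - -410\right) - 14415 = \left(-312 + 410\right) - 14415 = 98 - 14415 = -14317$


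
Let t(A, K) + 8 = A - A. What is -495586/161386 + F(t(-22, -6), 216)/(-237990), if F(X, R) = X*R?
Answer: -9805469761/3200687845 ≈ -3.0635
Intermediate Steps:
t(A, K) = -8 (t(A, K) = -8 + (A - A) = -8 + 0 = -8)
F(X, R) = R*X
-495586/161386 + F(t(-22, -6), 216)/(-237990) = -495586/161386 + (216*(-8))/(-237990) = -495586*1/161386 - 1728*(-1/237990) = -247793/80693 + 288/39665 = -9805469761/3200687845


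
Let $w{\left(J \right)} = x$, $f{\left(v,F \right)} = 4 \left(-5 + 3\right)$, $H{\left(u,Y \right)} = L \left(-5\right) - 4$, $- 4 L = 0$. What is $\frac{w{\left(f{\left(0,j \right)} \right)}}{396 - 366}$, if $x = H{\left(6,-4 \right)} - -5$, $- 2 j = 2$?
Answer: $\frac{1}{30} \approx 0.033333$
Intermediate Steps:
$j = -1$ ($j = \left(- \frac{1}{2}\right) 2 = -1$)
$L = 0$ ($L = \left(- \frac{1}{4}\right) 0 = 0$)
$H{\left(u,Y \right)} = -4$ ($H{\left(u,Y \right)} = 0 \left(-5\right) - 4 = 0 - 4 = -4$)
$f{\left(v,F \right)} = -8$ ($f{\left(v,F \right)} = 4 \left(-2\right) = -8$)
$x = 1$ ($x = -4 - -5 = -4 + 5 = 1$)
$w{\left(J \right)} = 1$
$\frac{w{\left(f{\left(0,j \right)} \right)}}{396 - 366} = 1 \frac{1}{396 - 366} = 1 \cdot \frac{1}{30} = \frac{1}{30}$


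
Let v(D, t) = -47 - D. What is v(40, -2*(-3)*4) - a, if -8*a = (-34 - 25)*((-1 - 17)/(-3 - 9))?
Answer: -1569/16 ≈ -98.063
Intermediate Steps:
a = 177/16 (a = -(-34 - 25)*(-1 - 17)/(-3 - 9)/8 = -(-59)*(-18/(-12))/8 = -(-59)*(-18*(-1/12))/8 = -(-59)*3/(8*2) = -⅛*(-177/2) = 177/16 ≈ 11.063)
v(40, -2*(-3)*4) - a = (-47 - 1*40) - 1*177/16 = (-47 - 40) - 177/16 = -87 - 177/16 = -1569/16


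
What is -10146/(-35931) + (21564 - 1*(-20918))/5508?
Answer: 263717485/32984658 ≈ 7.9952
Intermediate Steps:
-10146/(-35931) + (21564 - 1*(-20918))/5508 = -10146*(-1/35931) + (21564 + 20918)*(1/5508) = 3382/11977 + 42482*(1/5508) = 3382/11977 + 21241/2754 = 263717485/32984658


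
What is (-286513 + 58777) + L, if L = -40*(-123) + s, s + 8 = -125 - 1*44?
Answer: -222993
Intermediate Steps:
s = -177 (s = -8 + (-125 - 1*44) = -8 + (-125 - 44) = -8 - 169 = -177)
L = 4743 (L = -40*(-123) - 177 = 4920 - 177 = 4743)
(-286513 + 58777) + L = (-286513 + 58777) + 4743 = -227736 + 4743 = -222993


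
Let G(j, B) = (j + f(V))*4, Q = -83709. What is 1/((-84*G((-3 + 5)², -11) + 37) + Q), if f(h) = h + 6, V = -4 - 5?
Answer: -1/84008 ≈ -1.1904e-5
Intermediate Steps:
V = -9
f(h) = 6 + h
G(j, B) = -12 + 4*j (G(j, B) = (j + (6 - 9))*4 = (j - 3)*4 = (-3 + j)*4 = -12 + 4*j)
1/((-84*G((-3 + 5)², -11) + 37) + Q) = 1/((-84*(-12 + 4*(-3 + 5)²) + 37) - 83709) = 1/((-84*(-12 + 4*2²) + 37) - 83709) = 1/((-84*(-12 + 4*4) + 37) - 83709) = 1/((-84*(-12 + 16) + 37) - 83709) = 1/((-84*4 + 37) - 83709) = 1/((-336 + 37) - 83709) = 1/(-299 - 83709) = 1/(-84008) = -1/84008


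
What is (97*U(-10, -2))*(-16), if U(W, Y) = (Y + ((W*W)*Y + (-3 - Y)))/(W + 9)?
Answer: -315056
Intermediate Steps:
U(W, Y) = (-3 + Y*W²)/(9 + W) (U(W, Y) = (Y + (W²*Y + (-3 - Y)))/(9 + W) = (Y + (Y*W² + (-3 - Y)))/(9 + W) = (Y + (-3 - Y + Y*W²))/(9 + W) = (-3 + Y*W²)/(9 + W))
(97*U(-10, -2))*(-16) = (97*((-3 - 2*(-10)²)/(9 - 10)))*(-16) = (97*((-3 - 2*100)/(-1)))*(-16) = (97*(-(-3 - 200)))*(-16) = (97*(-1*(-203)))*(-16) = (97*203)*(-16) = 19691*(-16) = -315056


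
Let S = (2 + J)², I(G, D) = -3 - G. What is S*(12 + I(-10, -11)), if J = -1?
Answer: 19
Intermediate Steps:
S = 1 (S = (2 - 1)² = 1² = 1)
S*(12 + I(-10, -11)) = 1*(12 + (-3 - 1*(-10))) = 1*(12 + (-3 + 10)) = 1*(12 + 7) = 1*19 = 19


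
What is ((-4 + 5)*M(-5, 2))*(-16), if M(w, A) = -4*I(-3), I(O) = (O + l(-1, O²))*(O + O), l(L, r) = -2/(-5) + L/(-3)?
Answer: 4352/5 ≈ 870.40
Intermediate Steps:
l(L, r) = ⅖ - L/3 (l(L, r) = -2*(-⅕) + L*(-⅓) = ⅖ - L/3)
I(O) = 2*O*(11/15 + O) (I(O) = (O + (⅖ - ⅓*(-1)))*(O + O) = (O + (⅖ + ⅓))*(2*O) = (O + 11/15)*(2*O) = (11/15 + O)*(2*O) = 2*O*(11/15 + O))
M(w, A) = -272/5 (M(w, A) = -8*(-3)*(11 + 15*(-3))/15 = -8*(-3)*(11 - 45)/15 = -8*(-3)*(-34)/15 = -4*68/5 = -272/5)
((-4 + 5)*M(-5, 2))*(-16) = ((-4 + 5)*(-272/5))*(-16) = (1*(-272/5))*(-16) = -272/5*(-16) = 4352/5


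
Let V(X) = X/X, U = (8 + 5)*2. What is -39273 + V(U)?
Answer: -39272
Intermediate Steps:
U = 26 (U = 13*2 = 26)
V(X) = 1
-39273 + V(U) = -39273 + 1 = -39272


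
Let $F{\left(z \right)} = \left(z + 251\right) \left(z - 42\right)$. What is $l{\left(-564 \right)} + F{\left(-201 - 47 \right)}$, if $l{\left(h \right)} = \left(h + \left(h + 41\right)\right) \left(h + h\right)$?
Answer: $1225266$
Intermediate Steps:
$l{\left(h \right)} = 2 h \left(41 + 2 h\right)$ ($l{\left(h \right)} = \left(h + \left(41 + h\right)\right) 2 h = \left(41 + 2 h\right) 2 h = 2 h \left(41 + 2 h\right)$)
$F{\left(z \right)} = \left(-42 + z\right) \left(251 + z\right)$ ($F{\left(z \right)} = \left(251 + z\right) \left(-42 + z\right) = \left(-42 + z\right) \left(251 + z\right)$)
$l{\left(-564 \right)} + F{\left(-201 - 47 \right)} = 2 \left(-564\right) \left(41 + 2 \left(-564\right)\right) + \left(-10542 + \left(-201 - 47\right)^{2} + 209 \left(-201 - 47\right)\right) = 2 \left(-564\right) \left(41 - 1128\right) + \left(-10542 + \left(-201 + \left(-139 + 92\right)\right)^{2} + 209 \left(-201 + \left(-139 + 92\right)\right)\right) = 2 \left(-564\right) \left(-1087\right) + \left(-10542 + \left(-201 - 47\right)^{2} + 209 \left(-201 - 47\right)\right) = 1226136 + \left(-10542 + \left(-248\right)^{2} + 209 \left(-248\right)\right) = 1226136 - 870 = 1225266$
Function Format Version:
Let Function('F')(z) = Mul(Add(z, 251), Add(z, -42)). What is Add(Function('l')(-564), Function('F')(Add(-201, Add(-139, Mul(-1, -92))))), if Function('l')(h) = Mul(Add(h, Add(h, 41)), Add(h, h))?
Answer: 1225266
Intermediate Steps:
Function('l')(h) = Mul(2, h, Add(41, Mul(2, h))) (Function('l')(h) = Mul(Add(h, Add(41, h)), Mul(2, h)) = Mul(Add(41, Mul(2, h)), Mul(2, h)) = Mul(2, h, Add(41, Mul(2, h))))
Function('F')(z) = Mul(Add(-42, z), Add(251, z)) (Function('F')(z) = Mul(Add(251, z), Add(-42, z)) = Mul(Add(-42, z), Add(251, z)))
Add(Function('l')(-564), Function('F')(Add(-201, Add(-139, Mul(-1, -92))))) = Add(Mul(2, -564, Add(41, Mul(2, -564))), Add(-10542, Pow(Add(-201, Add(-139, Mul(-1, -92))), 2), Mul(209, Add(-201, Add(-139, Mul(-1, -92)))))) = Add(Mul(2, -564, Add(41, -1128)), Add(-10542, Pow(Add(-201, Add(-139, 92)), 2), Mul(209, Add(-201, Add(-139, 92))))) = Add(Mul(2, -564, -1087), Add(-10542, Pow(Add(-201, -47), 2), Mul(209, Add(-201, -47)))) = Add(1226136, Add(-10542, Pow(-248, 2), Mul(209, -248))) = Add(1226136, Add(-10542, 61504, -51832)) = Add(1226136, -870) = 1225266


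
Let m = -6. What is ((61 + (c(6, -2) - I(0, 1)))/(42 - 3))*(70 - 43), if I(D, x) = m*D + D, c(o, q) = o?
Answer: 603/13 ≈ 46.385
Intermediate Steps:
I(D, x) = -5*D (I(D, x) = -6*D + D = -5*D)
((61 + (c(6, -2) - I(0, 1)))/(42 - 3))*(70 - 43) = ((61 + (6 - (-5)*0))/(42 - 3))*(70 - 43) = ((61 + (6 - 1*0))/39)*27 = ((61 + (6 + 0))*(1/39))*27 = ((61 + 6)*(1/39))*27 = (67*(1/39))*27 = (67/39)*27 = 603/13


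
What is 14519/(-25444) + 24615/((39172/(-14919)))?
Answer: -584024938088/62293273 ≈ -9375.4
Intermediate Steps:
14519/(-25444) + 24615/((39172/(-14919))) = 14519*(-1/25444) + 24615/((39172*(-1/14919))) = -14519/25444 + 24615/(-39172/14919) = -14519/25444 + 24615*(-14919/39172) = -14519/25444 - 367231185/39172 = -584024938088/62293273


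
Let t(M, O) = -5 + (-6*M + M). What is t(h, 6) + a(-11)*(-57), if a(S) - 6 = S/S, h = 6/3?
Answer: -414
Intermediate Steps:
h = 2 (h = 6*(⅓) = 2)
t(M, O) = -5 - 5*M
a(S) = 7 (a(S) = 6 + S/S = 6 + 1 = 7)
t(h, 6) + a(-11)*(-57) = (-5 - 5*2) + 7*(-57) = (-5 - 10) - 399 = -15 - 399 = -414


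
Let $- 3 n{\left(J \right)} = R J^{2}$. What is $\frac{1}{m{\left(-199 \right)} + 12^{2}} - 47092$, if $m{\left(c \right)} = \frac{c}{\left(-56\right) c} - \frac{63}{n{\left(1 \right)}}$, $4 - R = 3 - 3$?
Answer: $- \frac{504308172}{10709} \approx -47092.0$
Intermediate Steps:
$R = 4$ ($R = 4 - \left(3 - 3\right) = 4 - 0 = 4 + 0 = 4$)
$n{\left(J \right)} = - \frac{4 J^{2}}{3}$
$m{\left(c \right)} = \frac{2645}{56}$ ($m{\left(c \right)} = \frac{c}{\left(-56\right) c} - \frac{63}{\left(- \frac{4}{3}\right) 1^{2}} = c \left(- \frac{1}{56 c}\right) - \frac{63}{\left(- \frac{4}{3}\right) 1} = - \frac{1}{56} - \frac{63}{- \frac{4}{3}} = - \frac{1}{56} - - \frac{189}{4} = - \frac{1}{56} + \frac{189}{4} = \frac{2645}{56}$)
$\frac{1}{m{\left(-199 \right)} + 12^{2}} - 47092 = \frac{1}{\frac{2645}{56} + 12^{2}} - 47092 = \frac{1}{\frac{2645}{56} + 144} - 47092 = \frac{1}{\frac{10709}{56}} - 47092 = \frac{56}{10709} - 47092 = - \frac{504308172}{10709}$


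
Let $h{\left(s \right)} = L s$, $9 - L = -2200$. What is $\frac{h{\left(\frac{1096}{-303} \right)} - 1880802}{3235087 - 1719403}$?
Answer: $- \frac{286152035}{229626126} \approx -1.2462$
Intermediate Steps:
$L = 2209$ ($L = 9 - -2200 = 9 + 2200 = 2209$)
$h{\left(s \right)} = 2209 s$
$\frac{h{\left(\frac{1096}{-303} \right)} - 1880802}{3235087 - 1719403} = \frac{2209 \frac{1096}{-303} - 1880802}{3235087 - 1719403} = \frac{2209 \cdot 1096 \left(- \frac{1}{303}\right) - 1880802}{1515684} = \left(2209 \left(- \frac{1096}{303}\right) - 1880802\right) \frac{1}{1515684} = \left(- \frac{2421064}{303} - 1880802\right) \frac{1}{1515684} = \left(- \frac{572304070}{303}\right) \frac{1}{1515684} = - \frac{286152035}{229626126}$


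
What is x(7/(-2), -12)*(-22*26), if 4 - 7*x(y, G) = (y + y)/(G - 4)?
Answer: -8151/28 ≈ -291.11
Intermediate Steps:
x(y, G) = 4/7 - 2*y/(7*(-4 + G)) (x(y, G) = 4/7 - (y + y)/(7*(G - 4)) = 4/7 - 2*y/(7*(-4 + G)))
x(7/(-2), -12)*(-22*26) = (2*(-8 - 7/(-2) + 2*(-12))/(7*(-4 - 12)))*(-22*26) = ((2/7)*(-8 - 7*(-1)/2 - 24)/(-16))*(-572) = ((2/7)*(-1/16)*(-8 - 1*(-7/2) - 24))*(-572) = ((2/7)*(-1/16)*(-8 + 7/2 - 24))*(-572) = ((2/7)*(-1/16)*(-57/2))*(-572) = (57/112)*(-572) = -8151/28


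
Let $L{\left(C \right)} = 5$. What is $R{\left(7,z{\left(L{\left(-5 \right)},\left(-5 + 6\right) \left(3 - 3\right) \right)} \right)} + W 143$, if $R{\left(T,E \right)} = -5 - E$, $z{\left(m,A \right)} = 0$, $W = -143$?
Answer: $-20454$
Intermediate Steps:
$R{\left(7,z{\left(L{\left(-5 \right)},\left(-5 + 6\right) \left(3 - 3\right) \right)} \right)} + W 143 = \left(-5 - 0\right) - 20449 = \left(-5 + 0\right) - 20449 = -5 - 20449 = -20454$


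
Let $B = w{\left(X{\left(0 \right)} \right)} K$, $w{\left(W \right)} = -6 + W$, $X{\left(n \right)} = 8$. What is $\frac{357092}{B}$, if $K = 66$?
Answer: $\frac{89273}{33} \approx 2705.2$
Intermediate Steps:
$B = 132$ ($B = \left(-6 + 8\right) 66 = 2 \cdot 66 = 132$)
$\frac{357092}{B} = \frac{357092}{132} = 357092 \cdot \frac{1}{132} = \frac{89273}{33}$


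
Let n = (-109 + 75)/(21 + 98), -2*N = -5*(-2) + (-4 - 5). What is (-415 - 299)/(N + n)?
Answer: 9996/11 ≈ 908.73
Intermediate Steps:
N = -½ (N = -(-5*(-2) + (-4 - 5))/2 = -(10 - 9)/2 = -½*1 = -½ ≈ -0.50000)
n = -2/7 (n = -34/119 = -34*1/119 = -2/7 ≈ -0.28571)
(-415 - 299)/(N + n) = (-415 - 299)/(-½ - 2/7) = -714/(-11/14) = -714*(-14/11) = 9996/11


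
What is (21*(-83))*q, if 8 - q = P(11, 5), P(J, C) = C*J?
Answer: 81921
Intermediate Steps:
q = -47 (q = 8 - 5*11 = 8 - 1*55 = 8 - 55 = -47)
(21*(-83))*q = (21*(-83))*(-47) = -1743*(-47) = 81921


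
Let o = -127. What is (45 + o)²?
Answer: 6724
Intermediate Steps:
(45 + o)² = (45 - 127)² = (-82)² = 6724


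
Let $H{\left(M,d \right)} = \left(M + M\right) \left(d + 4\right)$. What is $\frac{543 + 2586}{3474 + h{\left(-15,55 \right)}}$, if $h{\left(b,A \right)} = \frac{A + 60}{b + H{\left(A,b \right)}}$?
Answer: $\frac{766605}{851107} \approx 0.90071$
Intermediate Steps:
$H{\left(M,d \right)} = 2 M \left(4 + d\right)$
$h{\left(b,A \right)} = \frac{60 + A}{b + 2 A \left(4 + b\right)}$ ($h{\left(b,A \right)} = \frac{A + 60}{b + 2 A \left(4 + b\right)} = \frac{60 + A}{b + 2 A \left(4 + b\right)}$)
$\frac{543 + 2586}{3474 + h{\left(-15,55 \right)}} = \frac{543 + 2586}{3474 + \frac{60 + 55}{-15 + 2 \cdot 55 \left(4 - 15\right)}} = \frac{3129}{3474 + \frac{1}{-15 + 2 \cdot 55 \left(-11\right)} 115} = \frac{3129}{3474 + \frac{1}{-15 - 1210} \cdot 115} = \frac{3129}{3474 + \frac{1}{-1225} \cdot 115} = \frac{3129}{3474 - \frac{23}{245}} = \frac{3129}{\frac{851107}{245}} = 3129 \cdot \frac{245}{851107} = \frac{766605}{851107}$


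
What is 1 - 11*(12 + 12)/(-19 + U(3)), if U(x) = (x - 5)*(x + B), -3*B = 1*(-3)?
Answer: 97/9 ≈ 10.778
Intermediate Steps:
B = 1 (B = -(-3)/3 = -1/3*(-3) = 1)
U(x) = (1 + x)*(-5 + x) (U(x) = (x - 5)*(x + 1) = (-5 + x)*(1 + x) = (1 + x)*(-5 + x))
1 - 11*(12 + 12)/(-19 + U(3)) = 1 - 11*(12 + 12)/(-19 + (-5 + 3**2 - 4*3)) = 1 - 264/(-19 + (-5 + 9 - 12)) = 1 - 264/(-19 - 8) = 1 - 264/(-27) = 1 - 264*(-1)/27 = 1 - 11*(-8/9) = 1 + 88/9 = 97/9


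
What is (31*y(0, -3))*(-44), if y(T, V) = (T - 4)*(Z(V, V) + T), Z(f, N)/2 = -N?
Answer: 32736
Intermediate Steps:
Z(f, N) = -2*N (Z(f, N) = 2*(-N) = -2*N)
y(T, V) = (-4 + T)*(T - 2*V) (y(T, V) = (T - 4)*(-2*V + T) = (-4 + T)*(T - 2*V))
(31*y(0, -3))*(-44) = (31*(0² - 4*0 + 8*(-3) - 2*0*(-3)))*(-44) = (31*(0 + 0 - 24 + 0))*(-44) = (31*(-24))*(-44) = -744*(-44) = 32736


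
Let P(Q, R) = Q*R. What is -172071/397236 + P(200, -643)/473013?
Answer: -44158789841/62632597356 ≈ -0.70504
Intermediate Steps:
-172071/397236 + P(200, -643)/473013 = -172071/397236 + (200*(-643))/473013 = -172071*1/397236 - 128600*1/473013 = -57357/132412 - 128600/473013 = -44158789841/62632597356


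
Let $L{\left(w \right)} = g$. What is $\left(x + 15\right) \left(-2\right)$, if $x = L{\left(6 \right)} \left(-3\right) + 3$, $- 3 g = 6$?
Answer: $-48$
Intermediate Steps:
$g = -2$ ($g = \left(- \frac{1}{3}\right) 6 = -2$)
$L{\left(w \right)} = -2$
$x = 9$ ($x = \left(-2\right) \left(-3\right) + 3 = 6 + 3 = 9$)
$\left(x + 15\right) \left(-2\right) = \left(9 + 15\right) \left(-2\right) = 24 \left(-2\right) = -48$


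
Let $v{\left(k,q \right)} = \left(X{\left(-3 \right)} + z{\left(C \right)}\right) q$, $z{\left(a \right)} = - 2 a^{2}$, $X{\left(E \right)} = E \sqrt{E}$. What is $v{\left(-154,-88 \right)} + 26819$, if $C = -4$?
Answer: $29635 + 264 i \sqrt{3} \approx 29635.0 + 457.26 i$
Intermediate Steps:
$X{\left(E \right)} = E^{\frac{3}{2}}$
$v{\left(k,q \right)} = q \left(-32 - 3 i \sqrt{3}\right)$ ($v{\left(k,q \right)} = \left(\left(-3\right)^{\frac{3}{2}} - 2 \left(-4\right)^{2}\right) q = \left(- 3 i \sqrt{3} - 32\right) q = \left(-32 - 3 i \sqrt{3}\right) q = q \left(-32 - 3 i \sqrt{3}\right)$)
$v{\left(-154,-88 \right)} + 26819 = - 88 \left(-32 - 3 i \sqrt{3}\right) + 26819 = \left(2816 + 264 i \sqrt{3}\right) + 26819 = 29635 + 264 i \sqrt{3}$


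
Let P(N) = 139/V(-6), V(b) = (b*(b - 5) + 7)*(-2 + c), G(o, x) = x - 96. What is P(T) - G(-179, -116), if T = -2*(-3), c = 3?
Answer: 15615/73 ≈ 213.90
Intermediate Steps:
G(o, x) = -96 + x
V(b) = 7 + b*(-5 + b) (V(b) = (b*(b - 5) + 7)*(-2 + 3) = (b*(-5 + b) + 7)*1 = (7 + b*(-5 + b))*1 = 7 + b*(-5 + b))
T = 6
P(N) = 139/73 (P(N) = 139/(7 + (-6)**2 - 5*(-6)) = 139/(7 + 36 + 30) = 139/73)
P(T) - G(-179, -116) = 139/73 - (-96 - 116) = 139/73 - 1*(-212) = 139/73 + 212 = 15615/73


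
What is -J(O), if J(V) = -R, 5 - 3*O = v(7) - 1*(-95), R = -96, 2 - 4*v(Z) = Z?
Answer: -96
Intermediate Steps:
v(Z) = 1/2 - Z/4
O = -355/12 (O = 5/3 - ((1/2 - 1/4*7) - 1*(-95))/3 = 5/3 - ((1/2 - 7/4) + 95)/3 = 5/3 - (-5/4 + 95)/3 = 5/3 - 1/3*375/4 = 5/3 - 125/4 = -355/12 ≈ -29.583)
J(V) = 96 (J(V) = -1*(-96) = 96)
-J(O) = -1*96 = -96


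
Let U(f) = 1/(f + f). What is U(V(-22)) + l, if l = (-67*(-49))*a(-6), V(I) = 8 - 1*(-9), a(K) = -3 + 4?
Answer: 111623/34 ≈ 3283.0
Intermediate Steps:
a(K) = 1
V(I) = 17 (V(I) = 8 + 9 = 17)
l = 3283 (l = -67*(-49)*1 = 3283*1 = 3283)
U(f) = 1/(2*f)
U(V(-22)) + l = (½)/17 + 3283 = (½)*(1/17) + 3283 = 1/34 + 3283 = 111623/34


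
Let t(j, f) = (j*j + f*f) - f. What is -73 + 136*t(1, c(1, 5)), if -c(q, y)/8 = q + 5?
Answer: 319935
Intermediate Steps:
c(q, y) = -40 - 8*q (c(q, y) = -8*(q + 5) = -8*(5 + q) = -40 - 8*q)
t(j, f) = f² + j² - f (t(j, f) = (j² + f²) - f = (f² + j²) - f = f² + j² - f)
-73 + 136*t(1, c(1, 5)) = -73 + 136*((-40 - 8*1)² + 1² - (-40 - 8*1)) = -73 + 136*((-40 - 8)² + 1 - (-40 - 8)) = -73 + 136*((-48)² + 1 - 1*(-48)) = -73 + 136*(2304 + 1 + 48) = -73 + 136*2353 = -73 + 320008 = 319935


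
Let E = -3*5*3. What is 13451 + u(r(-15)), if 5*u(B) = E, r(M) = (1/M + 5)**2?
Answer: 13442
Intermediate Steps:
r(M) = (5 + 1/M)**2
E = -45 (E = -15*3 = -45)
u(B) = -9 (u(B) = (1/5)*(-45) = -9)
13451 + u(r(-15)) = 13451 - 9 = 13442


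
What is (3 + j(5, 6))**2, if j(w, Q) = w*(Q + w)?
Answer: 3364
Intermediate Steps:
(3 + j(5, 6))**2 = (3 + 5*(6 + 5))**2 = (3 + 5*11)**2 = (3 + 55)**2 = 58**2 = 3364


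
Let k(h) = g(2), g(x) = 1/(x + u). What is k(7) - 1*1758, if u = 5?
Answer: -12305/7 ≈ -1757.9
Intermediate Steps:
g(x) = 1/(5 + x) (g(x) = 1/(x + 5) = 1/(5 + x))
k(h) = 1/7 (k(h) = 1/(5 + 2) = 1/7)
k(7) - 1*1758 = 1/7 - 1*1758 = 1/7 - 1758 = -12305/7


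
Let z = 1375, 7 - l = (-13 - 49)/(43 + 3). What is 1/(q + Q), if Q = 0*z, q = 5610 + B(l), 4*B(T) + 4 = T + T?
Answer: 23/129103 ≈ 0.00017815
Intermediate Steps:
l = 192/23 (l = 7 - (-13 - 49)/(43 + 3) = 7 - (-62)/46 = 7 - 1*(-31/23) = 7 + 31/23 = 192/23 ≈ 8.3478)
B(T) = -1 + T/2 (B(T) = -1 + (T + T)/4 = -1 + (2*T)/4 = -1 + T/2)
q = 129103/23 (q = 5610 + (-1 + (½)*(192/23)) = 5610 + (-1 + 96/23) = 5610 + 73/23 = 129103/23 ≈ 5613.2)
Q = 0 (Q = 0*1375 = 0)
1/(q + Q) = 1/(129103/23 + 0) = 1/(129103/23) = 23/129103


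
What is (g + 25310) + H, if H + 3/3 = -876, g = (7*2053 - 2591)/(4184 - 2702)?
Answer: 953197/39 ≈ 24441.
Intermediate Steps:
g = 310/39 (g = (14371 - 2591)/1482 = 11780*(1/1482) = 310/39 ≈ 7.9487)
H = -877 (H = -1 - 876 = -877)
(g + 25310) + H = (310/39 + 25310) - 877 = 987400/39 - 877 = 953197/39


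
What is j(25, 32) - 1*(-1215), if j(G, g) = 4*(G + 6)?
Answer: 1339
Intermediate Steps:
j(G, g) = 24 + 4*G (j(G, g) = 4*(6 + G) = 24 + 4*G)
j(25, 32) - 1*(-1215) = (24 + 4*25) - 1*(-1215) = (24 + 100) + 1215 = 124 + 1215 = 1339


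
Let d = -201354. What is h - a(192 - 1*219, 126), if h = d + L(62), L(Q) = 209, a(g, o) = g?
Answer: -201118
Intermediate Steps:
h = -201145 (h = -201354 + 209 = -201145)
h - a(192 - 1*219, 126) = -201145 - (192 - 1*219) = -201145 - (192 - 219) = -201145 - 1*(-27) = -201145 + 27 = -201118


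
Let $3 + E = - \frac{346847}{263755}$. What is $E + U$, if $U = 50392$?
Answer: $\frac{13290003848}{263755} \approx 50388.0$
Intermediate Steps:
$E = - \frac{1138112}{263755}$ ($E = -3 - \frac{346847}{263755} = - \frac{1138112}{263755} \approx -4.315$)
$E + U = - \frac{1138112}{263755} + 50392 = \frac{13290003848}{263755}$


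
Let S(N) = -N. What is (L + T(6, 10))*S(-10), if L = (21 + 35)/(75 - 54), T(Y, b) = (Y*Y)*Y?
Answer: 6560/3 ≈ 2186.7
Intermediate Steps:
T(Y, b) = Y**3 (T(Y, b) = Y**2*Y = Y**3)
L = 8/3 (L = 56/21 = 56*(1/21) = 8/3 ≈ 2.6667)
(L + T(6, 10))*S(-10) = (8/3 + 6**3)*(-1*(-10)) = (8/3 + 216)*10 = (656/3)*10 = 6560/3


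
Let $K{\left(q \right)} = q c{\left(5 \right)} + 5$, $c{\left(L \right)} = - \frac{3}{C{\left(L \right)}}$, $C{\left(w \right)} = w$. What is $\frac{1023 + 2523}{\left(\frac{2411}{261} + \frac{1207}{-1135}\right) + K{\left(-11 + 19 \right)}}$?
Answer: $\frac{210089862}{496141} \approx 423.45$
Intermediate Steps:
$c{\left(L \right)} = - \frac{3}{L}$
$K{\left(q \right)} = 5 - \frac{3 q}{5}$ ($K{\left(q \right)} = q \left(- \frac{3}{5}\right) + 5 = - \frac{3 q}{5} + 5 = 5 - \frac{3 q}{5}$)
$\frac{1023 + 2523}{\left(\frac{2411}{261} + \frac{1207}{-1135}\right) + K{\left(-11 + 19 \right)}} = \frac{1023 + 2523}{\left(\frac{2411}{261} + \frac{1207}{-1135}\right) + \left(5 - \frac{3 \left(-11 + 19\right)}{5}\right)} = \frac{3546}{\left(2411 \cdot \frac{1}{261} + 1207 \left(- \frac{1}{1135}\right)\right) + \left(5 - \frac{24}{5}\right)} = \frac{3546}{\left(\frac{2411}{261} - \frac{1207}{1135}\right) + \left(5 - \frac{24}{5}\right)} = \frac{3546}{\frac{2421458}{296235} + \frac{1}{5}} = \frac{3546}{\frac{496141}{59247}} = 3546 \cdot \frac{59247}{496141} = \frac{210089862}{496141}$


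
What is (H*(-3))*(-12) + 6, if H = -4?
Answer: -138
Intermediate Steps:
(H*(-3))*(-12) + 6 = -4*(-3)*(-12) + 6 = 12*(-12) + 6 = -144 + 6 = -138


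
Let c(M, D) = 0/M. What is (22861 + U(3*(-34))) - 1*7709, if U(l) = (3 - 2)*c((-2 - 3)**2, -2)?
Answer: 15152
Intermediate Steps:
c(M, D) = 0
U(l) = 0 (U(l) = (3 - 2)*0 = 1*0 = 0)
(22861 + U(3*(-34))) - 1*7709 = (22861 + 0) - 1*7709 = 22861 - 7709 = 15152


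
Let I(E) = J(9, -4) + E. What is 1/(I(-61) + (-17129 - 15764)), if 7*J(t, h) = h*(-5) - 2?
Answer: -7/230660 ≈ -3.0348e-5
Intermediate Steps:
J(t, h) = -2/7 - 5*h/7 (J(t, h) = (h*(-5) - 2)/7 = (-5*h - 2)/7 = (-2 - 5*h)/7 = -2/7 - 5*h/7)
I(E) = 18/7 + E (I(E) = (-2/7 - 5/7*(-4)) + E = (-2/7 + 20/7) + E = 18/7 + E)
1/(I(-61) + (-17129 - 15764)) = 1/((18/7 - 61) + (-17129 - 15764)) = 1/(-409/7 - 32893) = 1/(-230660/7) = -7/230660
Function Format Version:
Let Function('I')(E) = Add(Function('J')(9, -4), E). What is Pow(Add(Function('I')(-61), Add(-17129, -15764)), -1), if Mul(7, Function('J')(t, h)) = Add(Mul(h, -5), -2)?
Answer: Rational(-7, 230660) ≈ -3.0348e-5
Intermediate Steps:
Function('J')(t, h) = Add(Rational(-2, 7), Mul(Rational(-5, 7), h)) (Function('J')(t, h) = Mul(Rational(1, 7), Add(Mul(h, -5), -2)) = Mul(Rational(1, 7), Add(Mul(-5, h), -2)) = Mul(Rational(1, 7), Add(-2, Mul(-5, h))) = Add(Rational(-2, 7), Mul(Rational(-5, 7), h)))
Function('I')(E) = Add(Rational(18, 7), E) (Function('I')(E) = Add(Add(Rational(-2, 7), Mul(Rational(-5, 7), -4)), E) = Add(Add(Rational(-2, 7), Rational(20, 7)), E) = Add(Rational(18, 7), E))
Pow(Add(Function('I')(-61), Add(-17129, -15764)), -1) = Pow(Add(Add(Rational(18, 7), -61), Add(-17129, -15764)), -1) = Pow(Add(Rational(-409, 7), -32893), -1) = Pow(Rational(-230660, 7), -1) = Rational(-7, 230660)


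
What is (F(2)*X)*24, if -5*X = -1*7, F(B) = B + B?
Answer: 672/5 ≈ 134.40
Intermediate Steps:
F(B) = 2*B
X = 7/5 (X = -(-1)*7/5 = -1/5*(-7) = 7/5 ≈ 1.4000)
(F(2)*X)*24 = ((2*2)*(7/5))*24 = (4*(7/5))*24 = (28/5)*24 = 672/5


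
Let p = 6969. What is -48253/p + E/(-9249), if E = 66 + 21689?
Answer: -199300864/21485427 ≈ -9.2761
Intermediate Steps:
E = 21755
-48253/p + E/(-9249) = -48253/6969 + 21755/(-9249) = -48253*1/6969 + 21755*(-1/9249) = -48253/6969 - 21755/9249 = -199300864/21485427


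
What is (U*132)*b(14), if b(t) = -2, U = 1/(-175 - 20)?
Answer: 88/65 ≈ 1.3538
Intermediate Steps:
U = -1/195 (U = 1/(-195) = -1/195 ≈ -0.0051282)
(U*132)*b(14) = -1/195*132*(-2) = -44/65*(-2) = 88/65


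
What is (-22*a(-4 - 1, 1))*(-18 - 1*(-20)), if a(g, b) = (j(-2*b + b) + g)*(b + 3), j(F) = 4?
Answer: 176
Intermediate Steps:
a(g, b) = (3 + b)*(4 + g) (a(g, b) = (4 + g)*(b + 3) = (4 + g)*(3 + b) = (3 + b)*(4 + g))
(-22*a(-4 - 1, 1))*(-18 - 1*(-20)) = (-22*(12 + 3*(-4 - 1) + 4*1 + 1*(-4 - 1)))*(-18 - 1*(-20)) = (-22*(12 + 3*(-5) + 4 + 1*(-5)))*(-18 + 20) = -22*(12 - 15 + 4 - 5)*2 = -22*(-4)*2 = 88*2 = 176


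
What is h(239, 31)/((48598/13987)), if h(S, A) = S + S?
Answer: 3342893/24299 ≈ 137.57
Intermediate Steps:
h(S, A) = 2*S
h(239, 31)/((48598/13987)) = (2*239)/((48598/13987)) = 478/((48598*(1/13987))) = 478/(48598/13987) = 478*(13987/48598) = 3342893/24299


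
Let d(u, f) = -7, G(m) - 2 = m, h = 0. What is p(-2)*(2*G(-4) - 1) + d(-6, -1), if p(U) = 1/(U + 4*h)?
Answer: -9/2 ≈ -4.5000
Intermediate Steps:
G(m) = 2 + m
p(U) = 1/U (p(U) = 1/(U + 4*0) = 1/(U + 0) = 1/U)
p(-2)*(2*G(-4) - 1) + d(-6, -1) = (2*(2 - 4) - 1)/(-2) - 7 = -(2*(-2) - 1)/2 - 7 = -(-4 - 1)/2 - 7 = -1/2*(-5) - 7 = 5/2 - 7 = -9/2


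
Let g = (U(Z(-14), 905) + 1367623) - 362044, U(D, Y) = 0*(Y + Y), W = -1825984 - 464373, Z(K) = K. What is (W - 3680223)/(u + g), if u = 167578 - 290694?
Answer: -5970580/882463 ≈ -6.7658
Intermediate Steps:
W = -2290357
u = -123116
U(D, Y) = 0 (U(D, Y) = 0*(2*Y) = 0)
g = 1005579 (g = (0 + 1367623) - 362044 = 1367623 - 362044 = 1005579)
(W - 3680223)/(u + g) = (-2290357 - 3680223)/(-123116 + 1005579) = -5970580/882463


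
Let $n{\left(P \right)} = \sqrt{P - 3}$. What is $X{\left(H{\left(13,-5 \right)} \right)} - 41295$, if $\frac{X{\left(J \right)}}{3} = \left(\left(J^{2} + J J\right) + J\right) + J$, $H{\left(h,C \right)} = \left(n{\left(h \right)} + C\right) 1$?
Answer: $-41115 - 54 \sqrt{10} \approx -41286.0$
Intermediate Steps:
$n{\left(P \right)} = \sqrt{-3 + P}$
$H{\left(h,C \right)} = C + \sqrt{-3 + h}$ ($H{\left(h,C \right)} = \left(\sqrt{-3 + h} + C\right) 1 = \left(C + \sqrt{-3 + h}\right) 1 = C + \sqrt{-3 + h}$)
$X{\left(J \right)} = 6 J + 6 J^{2}$ ($X{\left(J \right)} = 3 \left(\left(\left(J^{2} + J J\right) + J\right) + J\right) = 3 \left(\left(\left(J^{2} + J^{2}\right) + J\right) + J\right) = 3 \left(\left(2 J^{2} + J\right) + J\right) = 3 \left(\left(J + 2 J^{2}\right) + J\right) = 3 \left(2 J + 2 J^{2}\right) = 6 J + 6 J^{2}$)
$X{\left(H{\left(13,-5 \right)} \right)} - 41295 = 6 \left(-5 + \sqrt{-3 + 13}\right) \left(1 - \left(5 - \sqrt{-3 + 13}\right)\right) - 41295 = 6 \left(-5 + \sqrt{10}\right) \left(1 - \left(5 - \sqrt{10}\right)\right) - 41295 = 6 \left(-5 + \sqrt{10}\right) \left(-4 + \sqrt{10}\right) - 41295 = -41295 + 6 \left(-5 + \sqrt{10}\right) \left(-4 + \sqrt{10}\right)$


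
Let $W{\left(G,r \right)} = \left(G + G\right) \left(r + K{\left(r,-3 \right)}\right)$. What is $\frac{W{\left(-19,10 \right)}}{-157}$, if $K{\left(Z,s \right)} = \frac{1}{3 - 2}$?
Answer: $\frac{418}{157} \approx 2.6624$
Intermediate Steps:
$K{\left(Z,s \right)} = 1$ ($K{\left(Z,s \right)} = 1^{-1} = 1$)
$W{\left(G,r \right)} = 2 G \left(1 + r\right)$ ($W{\left(G,r \right)} = \left(G + G\right) \left(r + 1\right) = 2 G \left(1 + r\right)$)
$\frac{W{\left(-19,10 \right)}}{-157} = \frac{2 \left(-19\right) \left(1 + 10\right)}{-157} = 2 \left(-19\right) 11 \left(- \frac{1}{157}\right) = \left(-418\right) \left(- \frac{1}{157}\right) = \frac{418}{157}$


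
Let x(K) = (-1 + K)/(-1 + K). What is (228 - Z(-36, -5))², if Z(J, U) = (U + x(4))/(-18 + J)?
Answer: 37871716/729 ≈ 51950.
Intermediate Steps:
x(K) = 1
Z(J, U) = (1 + U)/(-18 + J) (Z(J, U) = (U + 1)/(-18 + J) = (1 + U)/(-18 + J))
(228 - Z(-36, -5))² = (228 - (1 - 5)/(-18 - 36))² = (228 - (-4)/(-54))² = (228 - (-1)*(-4)/54)² = (228 - 1*2/27)² = (228 - 2/27)² = (6154/27)² = 37871716/729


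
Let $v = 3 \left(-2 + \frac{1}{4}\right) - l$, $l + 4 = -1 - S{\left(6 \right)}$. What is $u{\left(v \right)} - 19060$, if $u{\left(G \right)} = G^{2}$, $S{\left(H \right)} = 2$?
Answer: $- \frac{304911}{16} \approx -19057.0$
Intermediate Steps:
$l = -7$ ($l = -4 - 3 = -7$)
$v = \frac{7}{4}$ ($v = 3 \left(-2 + \frac{1}{4}\right) - -7 = 3 \left(-2 + \frac{1}{4}\right) + 7 = 3 \left(- \frac{7}{4}\right) + 7 = - \frac{21}{4} + 7 = \frac{7}{4} \approx 1.75$)
$u{\left(v \right)} - 19060 = \left(\frac{7}{4}\right)^{2} - 19060 = \frac{49}{16} - 19060 = - \frac{304911}{16}$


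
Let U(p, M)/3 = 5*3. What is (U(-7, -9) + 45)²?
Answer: 8100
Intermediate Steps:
U(p, M) = 45 (U(p, M) = 3*(5*3) = 3*15 = 45)
(U(-7, -9) + 45)² = (45 + 45)² = 90² = 8100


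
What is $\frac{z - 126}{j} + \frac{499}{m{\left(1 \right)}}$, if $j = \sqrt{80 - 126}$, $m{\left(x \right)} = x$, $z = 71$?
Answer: $499 + \frac{55 i \sqrt{46}}{46} \approx 499.0 + 8.1093 i$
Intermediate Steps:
$j = i \sqrt{46}$ ($j = \sqrt{-46} = i \sqrt{46} \approx 6.7823 i$)
$\frac{z - 126}{j} + \frac{499}{m{\left(1 \right)}} = \frac{71 - 126}{i \sqrt{46}} + \frac{499}{1} = - 55 \left(- \frac{i \sqrt{46}}{46}\right) + 499 \cdot 1 = \frac{55 i \sqrt{46}}{46} + 499 = 499 + \frac{55 i \sqrt{46}}{46}$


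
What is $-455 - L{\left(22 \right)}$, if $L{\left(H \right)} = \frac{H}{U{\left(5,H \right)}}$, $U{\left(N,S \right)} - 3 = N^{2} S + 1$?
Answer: $- \frac{126046}{277} \approx -455.04$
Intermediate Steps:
$U{\left(N,S \right)} = 4 + S N^{2}$ ($U{\left(N,S \right)} = 3 + \left(N^{2} S + 1\right) = 3 + \left(S N^{2} + 1\right) = 3 + \left(1 + S N^{2}\right) = 4 + S N^{2}$)
$L{\left(H \right)} = \frac{H}{4 + 25 H}$ ($L{\left(H \right)} = \frac{H}{4 + H 5^{2}} = \frac{H}{4 + H 25} = \frac{H}{4 + 25 H}$)
$-455 - L{\left(22 \right)} = -455 - \frac{22}{4 + 25 \cdot 22} = -455 - \frac{22}{4 + 550} = -455 - \frac{22}{554} = -455 - 22 \cdot \frac{1}{554} = -455 - \frac{11}{277} = - \frac{126046}{277}$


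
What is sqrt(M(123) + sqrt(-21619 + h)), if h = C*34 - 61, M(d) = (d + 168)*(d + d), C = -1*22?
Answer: sqrt(71586 + 6*I*sqrt(623)) ≈ 267.56 + 0.28*I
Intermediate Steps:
C = -22
M(d) = 2*d*(168 + d) (M(d) = (168 + d)*(2*d) = 2*d*(168 + d))
h = -809 (h = -22*34 - 61 = -748 - 61 = -809)
sqrt(M(123) + sqrt(-21619 + h)) = sqrt(2*123*(168 + 123) + sqrt(-21619 - 809)) = sqrt(2*123*291 + sqrt(-22428)) = sqrt(71586 + 6*I*sqrt(623))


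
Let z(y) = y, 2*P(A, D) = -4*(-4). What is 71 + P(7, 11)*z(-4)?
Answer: 39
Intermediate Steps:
P(A, D) = 8 (P(A, D) = (-4*(-4))/2 = (1/2)*16 = 8)
71 + P(7, 11)*z(-4) = 71 + 8*(-4) = 71 - 32 = 39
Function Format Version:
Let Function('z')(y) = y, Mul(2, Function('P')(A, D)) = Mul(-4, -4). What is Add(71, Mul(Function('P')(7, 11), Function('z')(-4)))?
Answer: 39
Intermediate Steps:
Function('P')(A, D) = 8 (Function('P')(A, D) = Mul(Rational(1, 2), Mul(-4, -4)) = Mul(Rational(1, 2), 16) = 8)
Add(71, Mul(Function('P')(7, 11), Function('z')(-4))) = Add(71, Mul(8, -4)) = Add(71, -32) = 39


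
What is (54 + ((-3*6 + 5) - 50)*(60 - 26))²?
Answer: 4359744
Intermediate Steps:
(54 + ((-3*6 + 5) - 50)*(60 - 26))² = (54 + ((-18 + 5) - 50)*34)² = (54 + (-13 - 50)*34)² = (54 - 63*34)² = (54 - 2142)² = (-2088)² = 4359744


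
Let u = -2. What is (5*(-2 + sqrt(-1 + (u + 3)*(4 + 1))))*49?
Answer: 0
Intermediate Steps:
(5*(-2 + sqrt(-1 + (u + 3)*(4 + 1))))*49 = (5*(-2 + sqrt(-1 + (-2 + 3)*(4 + 1))))*49 = (5*(-2 + sqrt(-1 + 1*5)))*49 = (5*(-2 + sqrt(-1 + 5)))*49 = (5*(-2 + sqrt(4)))*49 = (5*(-2 + 2))*49 = (5*0)*49 = 0*49 = 0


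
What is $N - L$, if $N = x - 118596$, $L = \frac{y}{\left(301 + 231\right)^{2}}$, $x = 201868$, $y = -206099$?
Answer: $\frac{23568180627}{283024} \approx 83273.0$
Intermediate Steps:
$L = - \frac{206099}{283024}$ ($L = - \frac{206099}{\left(301 + 231\right)^{2}} = - \frac{206099}{532^{2}} = - \frac{206099}{283024} \approx -0.7282$)
$N = 83272$ ($N = 201868 - 118596 = 83272$)
$N - L = 83272 - - \frac{206099}{283024} = 83272 + \frac{206099}{283024} = \frac{23568180627}{283024}$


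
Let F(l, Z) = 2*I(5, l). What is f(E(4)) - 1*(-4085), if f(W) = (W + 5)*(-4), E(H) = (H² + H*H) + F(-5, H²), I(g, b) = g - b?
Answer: 3857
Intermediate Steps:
F(l, Z) = 10 - 2*l (F(l, Z) = 2*(5 - l) = 10 - 2*l)
E(H) = 20 + 2*H² (E(H) = (H² + H*H) + (10 - 2*(-5)) = (H² + H²) + (10 + 10) = 2*H² + 20 = 20 + 2*H²)
f(W) = -20 - 4*W (f(W) = (5 + W)*(-4) = -20 - 4*W)
f(E(4)) - 1*(-4085) = (-20 - 4*(20 + 2*4²)) - 1*(-4085) = (-20 - 4*(20 + 2*16)) + 4085 = (-20 - 4*(20 + 32)) + 4085 = (-20 - 4*52) + 4085 = (-20 - 208) + 4085 = -228 + 4085 = 3857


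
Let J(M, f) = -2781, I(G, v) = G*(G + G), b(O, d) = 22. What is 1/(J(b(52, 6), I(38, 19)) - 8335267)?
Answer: -1/8338048 ≈ -1.1993e-7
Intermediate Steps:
I(G, v) = 2*G² (I(G, v) = G*(2*G) = 2*G²)
1/(J(b(52, 6), I(38, 19)) - 8335267) = 1/(-2781 - 8335267) = 1/(-8338048) = -1/8338048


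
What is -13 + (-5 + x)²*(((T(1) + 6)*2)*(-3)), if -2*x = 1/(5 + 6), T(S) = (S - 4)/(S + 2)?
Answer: -187961/242 ≈ -776.70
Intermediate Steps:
T(S) = (-4 + S)/(2 + S)
x = -1/22 (x = -1/(2*(5 + 6)) = -½/11 = -½*1/11 = -1/22 ≈ -0.045455)
-13 + (-5 + x)²*(((T(1) + 6)*2)*(-3)) = -13 + (-5 - 1/22)²*((((-4 + 1)/(2 + 1) + 6)*2)*(-3)) = -13 + (-111/22)²*(((-3/3 + 6)*2)*(-3)) = -13 + 12321*((((⅓)*(-3) + 6)*2)*(-3))/484 = -13 + 12321*(((-1 + 6)*2)*(-3))/484 = -13 + 12321*((5*2)*(-3))/484 = -13 + 12321*(10*(-3))/484 = -13 + (12321/484)*(-30) = -13 - 184815/242 = -187961/242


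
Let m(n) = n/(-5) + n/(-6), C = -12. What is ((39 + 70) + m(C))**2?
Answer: 321489/25 ≈ 12860.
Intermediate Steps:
m(n) = -11*n/30 (m(n) = n*(-1/5) + n*(-1/6) = -n/5 - n/6 = -11*n/30)
((39 + 70) + m(C))**2 = ((39 + 70) - 11/30*(-12))**2 = (109 + 22/5)**2 = (567/5)**2 = 321489/25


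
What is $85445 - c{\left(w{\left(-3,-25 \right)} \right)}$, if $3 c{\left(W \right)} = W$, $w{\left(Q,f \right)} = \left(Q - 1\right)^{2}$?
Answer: $\frac{256319}{3} \approx 85440.0$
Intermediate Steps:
$w{\left(Q,f \right)} = \left(-1 + Q\right)^{2}$
$c{\left(W \right)} = \frac{W}{3}$
$85445 - c{\left(w{\left(-3,-25 \right)} \right)} = 85445 - \frac{\left(-1 - 3\right)^{2}}{3} = 85445 - \frac{\left(-4\right)^{2}}{3} = 85445 - \frac{1}{3} \cdot 16 = 85445 - \frac{16}{3} = \frac{256319}{3}$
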